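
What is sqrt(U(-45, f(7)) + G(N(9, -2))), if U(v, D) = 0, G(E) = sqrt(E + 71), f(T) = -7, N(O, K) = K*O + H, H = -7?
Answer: 46**(1/4) ≈ 2.6043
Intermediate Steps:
N(O, K) = -7 + K*O (N(O, K) = K*O - 7 = -7 + K*O)
G(E) = sqrt(71 + E)
sqrt(U(-45, f(7)) + G(N(9, -2))) = sqrt(0 + sqrt(71 + (-7 - 2*9))) = sqrt(0 + sqrt(71 + (-7 - 18))) = sqrt(0 + sqrt(71 - 25)) = sqrt(0 + sqrt(46)) = sqrt(sqrt(46)) = 46**(1/4)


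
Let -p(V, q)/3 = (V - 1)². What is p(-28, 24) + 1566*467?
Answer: 728799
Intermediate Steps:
p(V, q) = -3*(-1 + V)² (p(V, q) = -3*(V - 1)² = -3*(-1 + V)²)
p(-28, 24) + 1566*467 = -3*(-1 - 28)² + 1566*467 = -3*(-29)² + 731322 = -3*841 + 731322 = -2523 + 731322 = 728799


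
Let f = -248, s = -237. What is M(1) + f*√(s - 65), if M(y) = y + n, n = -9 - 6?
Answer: -14 - 248*I*√302 ≈ -14.0 - 4309.8*I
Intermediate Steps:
n = -15
M(y) = -15 + y (M(y) = y - 15 = -15 + y)
M(1) + f*√(s - 65) = (-15 + 1) - 248*√(-237 - 65) = -14 - 248*I*√302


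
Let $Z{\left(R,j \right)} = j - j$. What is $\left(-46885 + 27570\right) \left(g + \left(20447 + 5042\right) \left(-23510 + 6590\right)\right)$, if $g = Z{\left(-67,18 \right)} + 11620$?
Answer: $8329830551900$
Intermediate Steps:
$Z{\left(R,j \right)} = 0$
$g = 11620$ ($g = 0 + 11620 = 11620$)
$\left(-46885 + 27570\right) \left(g + \left(20447 + 5042\right) \left(-23510 + 6590\right)\right) = \left(-46885 + 27570\right) \left(11620 + \left(20447 + 5042\right) \left(-23510 + 6590\right)\right) = - 19315 \left(11620 + 25489 \left(-16920\right)\right) = - 19315 \left(11620 - 431273880\right) = \left(-19315\right) \left(-431262260\right) = 8329830551900$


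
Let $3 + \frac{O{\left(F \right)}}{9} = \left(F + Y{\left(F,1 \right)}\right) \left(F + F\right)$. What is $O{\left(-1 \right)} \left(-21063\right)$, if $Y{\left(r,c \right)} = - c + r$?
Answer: $-568701$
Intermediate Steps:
$Y{\left(r,c \right)} = r - c$
$O{\left(F \right)} = -27 + 18 F \left(-1 + 2 F\right)$ ($O{\left(F \right)} = -27 + 9 \left(F + \left(F - 1\right)\right) \left(F + F\right) = -27 + 9 \left(F + \left(F - 1\right)\right) 2 F = -27 + 9 \left(F + \left(-1 + F\right)\right) 2 F = -27 + 9 \left(-1 + 2 F\right) 2 F = -27 + 9 \cdot 2 F \left(-1 + 2 F\right) = -27 + 18 F \left(-1 + 2 F\right)$)
$O{\left(-1 \right)} \left(-21063\right) = \left(-27 - -18 + 36 \left(-1\right)^{2}\right) \left(-21063\right) = \left(-27 + 18 + 36 \cdot 1\right) \left(-21063\right) = \left(-27 + 18 + 36\right) \left(-21063\right) = 27 \left(-21063\right) = -568701$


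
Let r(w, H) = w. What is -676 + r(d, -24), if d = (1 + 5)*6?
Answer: -640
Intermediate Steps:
d = 36 (d = 6*6 = 36)
-676 + r(d, -24) = -676 + 36 = -640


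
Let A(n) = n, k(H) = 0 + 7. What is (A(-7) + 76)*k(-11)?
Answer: 483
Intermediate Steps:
k(H) = 7
(A(-7) + 76)*k(-11) = (-7 + 76)*7 = 69*7 = 483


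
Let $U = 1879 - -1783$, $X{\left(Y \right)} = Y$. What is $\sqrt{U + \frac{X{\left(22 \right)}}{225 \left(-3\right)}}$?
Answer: $\frac{2 \sqrt{1853871}}{45} \approx 60.514$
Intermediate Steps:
$U = 3662$ ($U = 1879 + 1783 = 3662$)
$\sqrt{U + \frac{X{\left(22 \right)}}{225 \left(-3\right)}} = \sqrt{3662 + \frac{22}{225 \left(-3\right)}} = \sqrt{3662 + \frac{22}{-675}} = \sqrt{3662 + 22 \left(- \frac{1}{675}\right)} = \sqrt{3662 - \frac{22}{675}} = \sqrt{\frac{2471828}{675}} = \frac{2 \sqrt{1853871}}{45}$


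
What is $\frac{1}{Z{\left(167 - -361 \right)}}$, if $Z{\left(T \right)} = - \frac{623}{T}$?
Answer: $- \frac{528}{623} \approx -0.84751$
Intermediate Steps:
$\frac{1}{Z{\left(167 - -361 \right)}} = \frac{1}{\left(-623\right) \frac{1}{167 - -361}} = \frac{1}{\left(-623\right) \frac{1}{167 + 361}} = \frac{1}{\left(-623\right) \frac{1}{528}} = \frac{1}{- \frac{623}{528}} = - \frac{528}{623}$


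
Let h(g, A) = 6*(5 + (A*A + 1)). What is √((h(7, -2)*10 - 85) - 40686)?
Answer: 17*I*√139 ≈ 200.43*I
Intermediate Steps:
h(g, A) = 36 + 6*A² (h(g, A) = 6*(5 + (A² + 1)) = 6*(5 + (1 + A²)) = 6*(6 + A²) = 36 + 6*A²)
√((h(7, -2)*10 - 85) - 40686) = √(((36 + 6*(-2)²)*10 - 85) - 40686) = √(((36 + 6*4)*10 - 85) - 40686) = √(((36 + 24)*10 - 85) - 40686) = √((60*10 - 85) - 40686) = √((600 - 85) - 40686) = √(515 - 40686) = √(-40171) = 17*I*√139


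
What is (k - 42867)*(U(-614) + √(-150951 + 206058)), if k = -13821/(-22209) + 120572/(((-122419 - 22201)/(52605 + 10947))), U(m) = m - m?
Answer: -76964885766834*√6123/267655465 ≈ -2.2501e+7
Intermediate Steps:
U(m) = 0
k = -14181375104123/267655465 (k = -13821*(-1/22209) + 120572/((-144620/63552)) = 4607/7403 + 120572/((-144620*1/63552)) = 4607/7403 + 120572/(-36155/15888) = 4607/7403 + 120572*(-15888/36155) = 4607/7403 - 1915647936/36155 = -14181375104123/267655465 ≈ -52984.)
(k - 42867)*(U(-614) + √(-150951 + 206058)) = (-14181375104123/267655465 - 42867)*(0 + √(-150951 + 206058)) = -25654961922278*(0 + √55107)/267655465 = -25654961922278*(0 + 3*√6123)/267655465 = -76964885766834*√6123/267655465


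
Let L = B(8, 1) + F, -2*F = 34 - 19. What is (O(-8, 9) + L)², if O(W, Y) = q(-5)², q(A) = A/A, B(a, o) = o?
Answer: 121/4 ≈ 30.250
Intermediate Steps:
F = -15/2 (F = -(34 - 19)/2 = -½*15 = -15/2 ≈ -7.5000)
L = -13/2 (L = 1 - 15/2 = -13/2 ≈ -6.5000)
q(A) = 1
O(W, Y) = 1 (O(W, Y) = 1² = 1)
(O(-8, 9) + L)² = (1 - 13/2)² = (-11/2)² = 121/4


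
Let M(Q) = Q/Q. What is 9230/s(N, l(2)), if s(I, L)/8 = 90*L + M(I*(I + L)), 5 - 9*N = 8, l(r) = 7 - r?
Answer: 4615/1804 ≈ 2.5582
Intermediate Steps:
M(Q) = 1
N = -⅓ (N = 5/9 - ⅑*8 = 5/9 - 8/9 = -⅓ ≈ -0.33333)
s(I, L) = 8 + 720*L (s(I, L) = 8*(90*L + 1) = 8*(1 + 90*L) = 8 + 720*L)
9230/s(N, l(2)) = 9230/(8 + 720*(7 - 1*2)) = 9230/(8 + 720*(7 - 2)) = 9230/(8 + 720*5) = 9230/(8 + 3600) = 9230/3608 = 9230*(1/3608) = 4615/1804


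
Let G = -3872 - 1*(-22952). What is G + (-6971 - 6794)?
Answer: 5315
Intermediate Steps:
G = 19080 (G = -3872 + 22952 = 19080)
G + (-6971 - 6794) = 19080 + (-6971 - 6794) = 19080 - 13765 = 5315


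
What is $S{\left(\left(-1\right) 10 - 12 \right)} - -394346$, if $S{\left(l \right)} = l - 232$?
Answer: $394092$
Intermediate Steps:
$S{\left(l \right)} = -232 + l$ ($S{\left(l \right)} = l - 232 = -232 + l$)
$S{\left(\left(-1\right) 10 - 12 \right)} - -394346 = \left(-232 - 22\right) - -394346 = \left(-232 - 22\right) + 394346 = -254 + 394346 = 394092$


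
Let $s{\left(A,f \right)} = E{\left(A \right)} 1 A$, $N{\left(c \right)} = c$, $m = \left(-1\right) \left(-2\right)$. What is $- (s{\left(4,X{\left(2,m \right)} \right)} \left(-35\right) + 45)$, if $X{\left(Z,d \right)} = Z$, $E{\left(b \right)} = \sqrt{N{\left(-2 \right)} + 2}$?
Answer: $-45$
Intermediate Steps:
$m = 2$
$E{\left(b \right)} = 0$ ($E{\left(b \right)} = \sqrt{-2 + 2} = \sqrt{0} = 0$)
$s{\left(A,f \right)} = 0$ ($s{\left(A,f \right)} = 0 \cdot 1 A = 0 A = 0$)
$- (s{\left(4,X{\left(2,m \right)} \right)} \left(-35\right) + 45) = - (0 \left(-35\right) + 45) = - (0 + 45) = \left(-1\right) 45 = -45$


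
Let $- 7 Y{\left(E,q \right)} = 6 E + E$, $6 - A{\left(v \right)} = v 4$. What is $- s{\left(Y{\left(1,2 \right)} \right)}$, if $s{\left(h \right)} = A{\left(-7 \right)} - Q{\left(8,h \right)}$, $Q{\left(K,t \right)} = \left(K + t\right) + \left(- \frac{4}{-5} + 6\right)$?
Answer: $- \frac{101}{5} \approx -20.2$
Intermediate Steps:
$A{\left(v \right)} = 6 - 4 v$ ($A{\left(v \right)} = 6 - v 4 = 6 - 4 v$)
$Y{\left(E,q \right)} = - E$ ($Y{\left(E,q \right)} = - \frac{6 E + E}{7} = - \frac{7 E}{7} = - E$)
$Q{\left(K,t \right)} = \frac{34}{5} + K + t$ ($Q{\left(K,t \right)} = \left(K + t\right) + \left(\left(-4\right) \left(- \frac{1}{5}\right) + 6\right) = \left(K + t\right) + \left(\frac{4}{5} + 6\right) = \left(K + t\right) + \frac{34}{5} = \frac{34}{5} + K + t$)
$s{\left(h \right)} = \frac{96}{5} - h$ ($s{\left(h \right)} = \left(6 - -28\right) - \left(\frac{34}{5} + 8 + h\right) = \left(6 + 28\right) - \left(\frac{74}{5} + h\right) = 34 - \left(\frac{74}{5} + h\right) = \frac{96}{5} - h$)
$- s{\left(Y{\left(1,2 \right)} \right)} = - (\frac{96}{5} - \left(-1\right) 1) = - (\frac{96}{5} - -1) = - (\frac{96}{5} + 1) = \left(-1\right) \frac{101}{5} = - \frac{101}{5}$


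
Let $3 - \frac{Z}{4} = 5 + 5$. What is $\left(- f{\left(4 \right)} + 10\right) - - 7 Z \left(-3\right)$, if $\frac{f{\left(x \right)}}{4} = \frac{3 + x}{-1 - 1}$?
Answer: $612$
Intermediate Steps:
$f{\left(x \right)} = -6 - 2 x$ ($f{\left(x \right)} = 4 \frac{3 + x}{-1 - 1} = 4 \frac{3 + x}{-2} = 4 \left(3 + x\right) \left(- \frac{1}{2}\right) = 4 \left(- \frac{3}{2} - \frac{x}{2}\right) = -6 - 2 x$)
$Z = -28$ ($Z = 12 - 4 \left(5 + 5\right) = 12 - 40 = -28$)
$\left(- f{\left(4 \right)} + 10\right) - - 7 Z \left(-3\right) = \left(- (-6 - 8) + 10\right) - \left(-7\right) \left(-28\right) \left(-3\right) = \left(- (-6 - 8) + 10\right) - 196 \left(-3\right) = \left(\left(-1\right) \left(-14\right) + 10\right) - -588 = \left(14 + 10\right) + 588 = 24 + 588 = 612$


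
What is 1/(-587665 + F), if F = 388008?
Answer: -1/199657 ≈ -5.0086e-6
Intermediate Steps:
1/(-587665 + F) = 1/(-587665 + 388008) = 1/(-199657) = -1/199657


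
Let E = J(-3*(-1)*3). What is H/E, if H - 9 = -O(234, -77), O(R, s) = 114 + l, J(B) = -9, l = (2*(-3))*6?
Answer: 23/3 ≈ 7.6667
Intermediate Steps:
l = -36 (l = -6*6 = -36)
E = -9
O(R, s) = 78 (O(R, s) = 114 - 36 = 78)
H = -69 (H = 9 - 1*78 = 9 - 78 = -69)
H/E = -69/(-9) = -69*(-⅑) = 23/3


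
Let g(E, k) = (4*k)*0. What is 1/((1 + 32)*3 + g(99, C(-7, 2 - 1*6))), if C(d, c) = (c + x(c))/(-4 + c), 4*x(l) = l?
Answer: 1/99 ≈ 0.010101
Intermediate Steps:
x(l) = l/4
C(d, c) = 5*c/(4*(-4 + c)) (C(d, c) = (c + c/4)/(-4 + c) = (5*c/4)/(-4 + c) = 5*c/(4*(-4 + c)))
g(E, k) = 0
1/((1 + 32)*3 + g(99, C(-7, 2 - 1*6))) = 1/((1 + 32)*3 + 0) = 1/(33*3 + 0) = 1/(99 + 0) = 1/99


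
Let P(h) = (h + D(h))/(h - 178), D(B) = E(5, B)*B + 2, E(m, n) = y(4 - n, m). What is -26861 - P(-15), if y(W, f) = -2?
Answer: -5184156/193 ≈ -26861.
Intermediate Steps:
E(m, n) = -2
D(B) = 2 - 2*B (D(B) = -2*B + 2 = 2 - 2*B)
P(h) = (2 - h)/(-178 + h) (P(h) = (h + (2 - 2*h))/(h - 178) = (2 - h)/(-178 + h))
-26861 - P(-15) = -26861 - (2 - 1*(-15))/(-178 - 15) = -26861 - (2 + 15)/(-193) = -26861 - (-1)*17/193 = -26861 - 1*(-17/193) = -26861 + 17/193 = -5184156/193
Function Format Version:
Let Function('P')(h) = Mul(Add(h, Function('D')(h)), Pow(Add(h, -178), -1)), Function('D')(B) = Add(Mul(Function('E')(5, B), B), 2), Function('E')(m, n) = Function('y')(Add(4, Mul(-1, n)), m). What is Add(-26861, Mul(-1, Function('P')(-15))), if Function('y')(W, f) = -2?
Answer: Rational(-5184156, 193) ≈ -26861.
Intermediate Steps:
Function('E')(m, n) = -2
Function('D')(B) = Add(2, Mul(-2, B)) (Function('D')(B) = Add(Mul(-2, B), 2) = Add(2, Mul(-2, B)))
Function('P')(h) = Mul(Pow(Add(-178, h), -1), Add(2, Mul(-1, h))) (Function('P')(h) = Mul(Add(h, Add(2, Mul(-2, h))), Pow(Add(h, -178), -1)) = Mul(Add(2, Mul(-1, h)), Pow(Add(-178, h), -1)) = Mul(Pow(Add(-178, h), -1), Add(2, Mul(-1, h))))
Add(-26861, Mul(-1, Function('P')(-15))) = Add(-26861, Mul(-1, Mul(Pow(Add(-178, -15), -1), Add(2, Mul(-1, -15))))) = Add(-26861, Mul(-1, Mul(Pow(-193, -1), Add(2, 15)))) = Add(-26861, Mul(-1, Mul(Rational(-1, 193), 17))) = Add(-26861, Mul(-1, Rational(-17, 193))) = Add(-26861, Rational(17, 193)) = Rational(-5184156, 193)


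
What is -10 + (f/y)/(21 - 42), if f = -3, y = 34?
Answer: -2379/238 ≈ -9.9958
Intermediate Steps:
-10 + (f/y)/(21 - 42) = -10 + (-3/34)/(21 - 42) = -10 - 3*1/34/(-21) = -10 - 3/34*(-1/21) = -10 + 1/238 = -2379/238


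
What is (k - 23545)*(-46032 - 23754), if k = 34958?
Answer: -796467618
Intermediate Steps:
(k - 23545)*(-46032 - 23754) = (34958 - 23545)*(-46032 - 23754) = 11413*(-69786) = -796467618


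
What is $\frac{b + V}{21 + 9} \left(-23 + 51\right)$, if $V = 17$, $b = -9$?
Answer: $\frac{112}{15} \approx 7.4667$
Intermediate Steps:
$\frac{b + V}{21 + 9} \left(-23 + 51\right) = \frac{-9 + 17}{21 + 9} \left(-23 + 51\right) = \frac{8}{30} \cdot 28 = 8 \cdot \frac{1}{30} \cdot 28 = \frac{4}{15} \cdot 28 = \frac{112}{15}$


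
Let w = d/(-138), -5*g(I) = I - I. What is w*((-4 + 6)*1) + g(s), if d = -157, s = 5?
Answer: 157/69 ≈ 2.2754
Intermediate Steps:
g(I) = 0 (g(I) = -(I - I)/5 = -⅕*0 = 0)
w = 157/138 (w = -157/(-138) = -157*(-1/138) = 157/138 ≈ 1.1377)
w*((-4 + 6)*1) + g(s) = 157*((-4 + 6)*1)/138 + 0 = 157*(2*1)/138 + 0 = (157/138)*2 + 0 = 157/69 + 0 = 157/69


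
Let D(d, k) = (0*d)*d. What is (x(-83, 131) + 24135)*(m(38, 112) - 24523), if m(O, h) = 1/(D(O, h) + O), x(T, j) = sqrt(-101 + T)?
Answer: -22490754855/38 - 931873*I*sqrt(46)/19 ≈ -5.9186e+8 - 3.3265e+5*I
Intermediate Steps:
D(d, k) = 0 (D(d, k) = 0*d = 0)
m(O, h) = 1/O (m(O, h) = 1/(0 + O) = 1/O)
(x(-83, 131) + 24135)*(m(38, 112) - 24523) = (sqrt(-101 - 83) + 24135)*(1/38 - 24523) = (sqrt(-184) + 24135)*(1/38 - 24523) = (2*I*sqrt(46) + 24135)*(-931873/38) = (24135 + 2*I*sqrt(46))*(-931873/38) = -22490754855/38 - 931873*I*sqrt(46)/19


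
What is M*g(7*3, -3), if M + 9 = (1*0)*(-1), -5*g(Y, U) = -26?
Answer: -234/5 ≈ -46.800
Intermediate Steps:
g(Y, U) = 26/5 (g(Y, U) = -1/5*(-26) = 26/5)
M = -9 (M = -9 + (1*0)*(-1) = -9 + 0*(-1) = -9 + 0 = -9)
M*g(7*3, -3) = -9*26/5 = -234/5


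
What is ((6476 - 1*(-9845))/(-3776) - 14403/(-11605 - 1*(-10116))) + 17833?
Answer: 100295484271/5622464 ≈ 17838.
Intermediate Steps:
((6476 - 1*(-9845))/(-3776) - 14403/(-11605 - 1*(-10116))) + 17833 = ((6476 + 9845)*(-1/3776) - 14403/(-11605 + 10116)) + 17833 = (16321*(-1/3776) - 14403/(-1489)) + 17833 = (-16321/3776 - 14403*(-1/1489)) + 17833 = (-16321/3776 + 14403/1489) + 17833 = 30083759/5622464 + 17833 = 100295484271/5622464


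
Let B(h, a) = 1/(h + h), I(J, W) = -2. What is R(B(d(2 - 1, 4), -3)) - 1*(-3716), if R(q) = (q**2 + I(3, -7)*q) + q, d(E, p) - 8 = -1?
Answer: 728323/196 ≈ 3715.9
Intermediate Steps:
d(E, p) = 7 (d(E, p) = 8 - 1 = 7)
B(h, a) = 1/(2*h)
R(q) = q**2 - q (R(q) = (q**2 - 2*q) + q = q**2 - q)
R(B(d(2 - 1, 4), -3)) - 1*(-3716) = ((1/2)/7)*(-1 + (1/2)/7) - 1*(-3716) = ((1/2)*(1/7))*(-1 + (1/2)*(1/7)) + 3716 = (-1 + 1/14)/14 + 3716 = (1/14)*(-13/14) + 3716 = -13/196 + 3716 = 728323/196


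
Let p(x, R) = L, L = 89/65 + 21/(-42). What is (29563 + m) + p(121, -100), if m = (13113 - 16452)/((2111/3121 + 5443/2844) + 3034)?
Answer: 103585275171789729/3503909695390 ≈ 29563.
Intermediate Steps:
L = 113/130 (L = 89*(1/65) + 21*(-1/42) = 89/65 - ½ = 113/130 ≈ 0.86923)
p(x, R) = 113/130
m = -29637378036/26953151503 (m = -3339/((2111*(1/3121) + 5443*(1/2844)) + 3034) = -3339/((2111/3121 + 5443/2844) + 3034) = -3339/(22991287/8876124 + 3034) = -3339/26953151503/8876124 = -3339*8876124/26953151503 = -29637378036/26953151503 ≈ -1.0996)
(29563 + m) + p(121, -100) = (29563 - 29637378036/26953151503) + 113/130 = 796786380505153/26953151503 + 113/130 = 103585275171789729/3503909695390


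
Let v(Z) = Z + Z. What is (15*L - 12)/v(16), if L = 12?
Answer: 21/4 ≈ 5.2500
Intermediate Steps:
v(Z) = 2*Z
(15*L - 12)/v(16) = (15*12 - 12)/((2*16)) = (180 - 12)/32 = 168*(1/32) = 21/4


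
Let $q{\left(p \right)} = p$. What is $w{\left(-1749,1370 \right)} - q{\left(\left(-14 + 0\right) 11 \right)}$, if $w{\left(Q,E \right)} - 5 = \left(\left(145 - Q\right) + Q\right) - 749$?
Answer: $-445$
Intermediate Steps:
$w{\left(Q,E \right)} = -599$ ($w{\left(Q,E \right)} = 5 + \left(\left(\left(145 - Q\right) + Q\right) - 749\right) = 5 + \left(145 - 749\right) = 5 - 604 = -599$)
$w{\left(-1749,1370 \right)} - q{\left(\left(-14 + 0\right) 11 \right)} = -599 - \left(-14 + 0\right) 11 = -599 - \left(-14\right) 11 = -599 - -154 = -599 + 154 = -445$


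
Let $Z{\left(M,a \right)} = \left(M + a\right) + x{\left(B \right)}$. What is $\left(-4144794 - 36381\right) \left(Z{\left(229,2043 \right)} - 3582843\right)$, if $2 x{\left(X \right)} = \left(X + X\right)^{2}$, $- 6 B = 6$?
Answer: $14970985588575$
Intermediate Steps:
$B = -1$ ($B = \left(- \frac{1}{6}\right) 6 = -1$)
$x{\left(X \right)} = 2 X^{2}$ ($x{\left(X \right)} = \frac{\left(X + X\right)^{2}}{2} = \frac{\left(2 X\right)^{2}}{2} = \frac{4 X^{2}}{2} = 2 X^{2}$)
$Z{\left(M,a \right)} = 2 + M + a$ ($Z{\left(M,a \right)} = \left(M + a\right) + 2 \left(-1\right)^{2} = \left(M + a\right) + 2 \cdot 1 = \left(M + a\right) + 2 = 2 + M + a$)
$\left(-4144794 - 36381\right) \left(Z{\left(229,2043 \right)} - 3582843\right) = \left(-4144794 - 36381\right) \left(\left(2 + 229 + 2043\right) - 3582843\right) = - 4181175 \left(2274 - 3582843\right) = \left(-4181175\right) \left(-3580569\right) = 14970985588575$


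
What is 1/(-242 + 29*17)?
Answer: 1/251 ≈ 0.0039841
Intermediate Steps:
1/(-242 + 29*17) = 1/(-242 + 493) = 1/251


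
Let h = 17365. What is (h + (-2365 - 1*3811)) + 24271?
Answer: 35460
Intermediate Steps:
(h + (-2365 - 1*3811)) + 24271 = (17365 + (-2365 - 1*3811)) + 24271 = (17365 + (-2365 - 3811)) + 24271 = (17365 - 6176) + 24271 = 11189 + 24271 = 35460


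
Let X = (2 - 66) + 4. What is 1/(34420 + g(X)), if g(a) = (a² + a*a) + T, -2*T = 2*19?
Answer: 1/41601 ≈ 2.4038e-5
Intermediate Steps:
T = -19 ≈ -19.000
X = -60 (X = -64 + 4 = -60)
g(a) = -19 + 2*a² (g(a) = (a² + a*a) - 19 = (a² + a²) - 19 = 2*a² - 19 = -19 + 2*a²)
1/(34420 + g(X)) = 1/(34420 + (-19 + 2*(-60)²)) = 1/(34420 + (-19 + 2*3600)) = 1/(34420 + (-19 + 7200)) = 1/(34420 + 7181) = 1/41601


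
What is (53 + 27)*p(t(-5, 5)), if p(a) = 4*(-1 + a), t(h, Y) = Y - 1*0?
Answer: 1280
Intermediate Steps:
t(h, Y) = Y (t(h, Y) = Y + 0 = Y)
p(a) = -4 + 4*a
(53 + 27)*p(t(-5, 5)) = (53 + 27)*(-4 + 4*5) = 80*(-4 + 20) = 80*16 = 1280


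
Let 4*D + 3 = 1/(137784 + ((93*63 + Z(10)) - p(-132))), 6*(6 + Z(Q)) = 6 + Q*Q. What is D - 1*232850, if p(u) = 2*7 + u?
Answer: -401730879151/1725272 ≈ -2.3285e+5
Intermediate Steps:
p(u) = 14 + u
Z(Q) = -5 + Q²/6 (Z(Q) = -6 + (6 + Q*Q)/6 = -6 + (6 + Q²)/6 = -6 + (1 + Q²/6) = -5 + Q²/6)
D = -1293951/1725272 (D = -¾ + 1/(4*(137784 + ((93*63 + (-5 + (⅙)*10²)) - (14 - 132)))) = -¾ + 1/(4*(137784 + ((5859 + (-5 + (⅙)*100)) - 1*(-118)))) = -¾ + 1/(4*(137784 + ((5859 + (-5 + 50/3)) + 118))) = -¾ + 1/(4*(137784 + ((5859 + 35/3) + 118))) = -¾ + 1/(4*(137784 + (17612/3 + 118))) = -¾ + 1/(4*(137784 + 17966/3)) = -¾ + 1/(4*(431318/3)) = -¾ + (¼)*(3/431318) = -¾ + 3/1725272 = -1293951/1725272 ≈ -0.75000)
D - 1*232850 = -1293951/1725272 - 1*232850 = -1293951/1725272 - 232850 = -401730879151/1725272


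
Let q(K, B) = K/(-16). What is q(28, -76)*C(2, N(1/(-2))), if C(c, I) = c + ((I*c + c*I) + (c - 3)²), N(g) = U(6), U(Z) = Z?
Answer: -189/4 ≈ -47.250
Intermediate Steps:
N(g) = 6
q(K, B) = -K/16 (q(K, B) = K*(-1/16) = -K/16)
C(c, I) = c + (-3 + c)² + 2*I*c (C(c, I) = c + ((I*c + I*c) + (-3 + c)²) = c + (2*I*c + (-3 + c)²) = c + ((-3 + c)² + 2*I*c) = c + (-3 + c)² + 2*I*c)
q(28, -76)*C(2, N(1/(-2))) = (-1/16*28)*(2 + (-3 + 2)² + 2*6*2) = -7*(2 + (-1)² + 24)/4 = -7*(2 + 1 + 24)/4 = -7/4*27 = -189/4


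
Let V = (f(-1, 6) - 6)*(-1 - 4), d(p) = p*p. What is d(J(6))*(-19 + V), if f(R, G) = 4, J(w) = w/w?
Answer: -9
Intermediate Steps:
J(w) = 1
d(p) = p**2
V = 10 (V = (4 - 6)*(-1 - 4) = -2*(-5) = 10)
d(J(6))*(-19 + V) = 1**2*(-19 + 10) = 1*(-9) = -9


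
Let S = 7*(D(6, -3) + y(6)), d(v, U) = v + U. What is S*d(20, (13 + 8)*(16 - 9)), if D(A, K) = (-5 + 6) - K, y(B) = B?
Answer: 11690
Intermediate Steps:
D(A, K) = 1 - K
d(v, U) = U + v
S = 70 (S = 7*((1 - 1*(-3)) + 6) = 7*((1 + 3) + 6) = 7*(4 + 6) = 7*10 = 70)
S*d(20, (13 + 8)*(16 - 9)) = 70*((13 + 8)*(16 - 9) + 20) = 70*(21*7 + 20) = 70*(147 + 20) = 70*167 = 11690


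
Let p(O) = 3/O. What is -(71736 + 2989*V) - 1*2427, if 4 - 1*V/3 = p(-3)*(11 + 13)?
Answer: -325239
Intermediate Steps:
V = 84 (V = 12 - 3*3/(-3)*(11 + 13) = 12 - 3*3*(-⅓)*24 = 12 - (-3)*24 = 12 - 3*(-24) = 12 + 72 = 84)
-(71736 + 2989*V) - 1*2427 = -2989/(1/(24 + 84)) - 1*2427 = -2989/(1/108) - 2427 = -2989/1/108 - 2427 = -2989*108 - 2427 = -322812 - 2427 = -325239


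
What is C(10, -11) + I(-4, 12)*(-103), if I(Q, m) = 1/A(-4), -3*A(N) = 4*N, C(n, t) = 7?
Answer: -197/16 ≈ -12.313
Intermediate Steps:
A(N) = -4*N/3
I(Q, m) = 3/16 (I(Q, m) = 1/(-4/3*(-4)) = 1/(16/3) = 3/16)
C(10, -11) + I(-4, 12)*(-103) = 7 + (3/16)*(-103) = 7 - 309/16 = -197/16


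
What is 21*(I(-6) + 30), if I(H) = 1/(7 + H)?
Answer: 651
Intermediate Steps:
21*(I(-6) + 30) = 21*(1/(7 - 6) + 30) = 21*(1/1 + 30) = 21*(1 + 30) = 21*31 = 651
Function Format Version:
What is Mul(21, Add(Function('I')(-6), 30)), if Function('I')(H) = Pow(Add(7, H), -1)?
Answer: 651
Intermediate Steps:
Mul(21, Add(Function('I')(-6), 30)) = Mul(21, Add(Pow(Add(7, -6), -1), 30)) = Mul(21, Add(Pow(1, -1), 30)) = Mul(21, Add(1, 30)) = Mul(21, 31) = 651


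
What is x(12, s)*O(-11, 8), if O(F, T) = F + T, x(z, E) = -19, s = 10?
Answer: 57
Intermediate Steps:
x(12, s)*O(-11, 8) = -19*(-11 + 8) = -19*(-3) = 57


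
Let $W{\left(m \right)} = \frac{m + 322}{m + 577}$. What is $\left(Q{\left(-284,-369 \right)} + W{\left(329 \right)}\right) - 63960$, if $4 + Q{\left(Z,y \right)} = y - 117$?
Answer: $- \frac{19463683}{302} \approx -64449.0$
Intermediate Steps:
$Q{\left(Z,y \right)} = -121 + y$ ($Q{\left(Z,y \right)} = -4 + \left(y - 117\right) = -4 + \left(-117 + y\right) = -121 + y$)
$W{\left(m \right)} = \frac{322 + m}{577 + m}$
$\left(Q{\left(-284,-369 \right)} + W{\left(329 \right)}\right) - 63960 = \left(\left(-121 - 369\right) + \frac{322 + 329}{577 + 329}\right) - 63960 = \left(-490 + \frac{1}{906} \cdot 651\right) - 63960 = \left(-490 + \frac{217}{302}\right) - 63960 = - \frac{147763}{302} - 63960 = - \frac{19463683}{302}$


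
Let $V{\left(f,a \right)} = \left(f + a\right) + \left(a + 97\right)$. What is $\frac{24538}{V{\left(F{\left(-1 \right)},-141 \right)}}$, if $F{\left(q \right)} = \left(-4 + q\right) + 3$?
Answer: $- \frac{24538}{187} \approx -131.22$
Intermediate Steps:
$F{\left(q \right)} = -1 + q$
$V{\left(f,a \right)} = 97 + f + 2 a$ ($V{\left(f,a \right)} = \left(a + f\right) + \left(97 + a\right) = 97 + f + 2 a$)
$\frac{24538}{V{\left(F{\left(-1 \right)},-141 \right)}} = \frac{24538}{97 - 2 + 2 \left(-141\right)} = \frac{24538}{97 - 2 - 282} = \frac{24538}{-187} = 24538 \left(- \frac{1}{187}\right) = - \frac{24538}{187}$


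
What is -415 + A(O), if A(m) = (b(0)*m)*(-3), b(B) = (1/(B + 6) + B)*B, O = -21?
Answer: -415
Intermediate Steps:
b(B) = B*(B + 1/(6 + B)) (b(B) = (1/(6 + B) + B)*B = (B + 1/(6 + B))*B = B*(B + 1/(6 + B)))
A(m) = 0 (A(m) = ((0*(1 + 0² + 6*0)/(6 + 0))*m)*(-3) = ((0*(1 + 0 + 0)/6)*m)*(-3) = ((0*(⅙)*1)*m)*(-3) = (0*m)*(-3) = 0*(-3) = 0)
-415 + A(O) = -415 + 0 = -415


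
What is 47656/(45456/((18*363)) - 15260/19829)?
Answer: 257268306834/33401591 ≈ 7702.3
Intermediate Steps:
47656/(45456/((18*363)) - 15260/19829) = 47656/(45456/6534 - 15260*1/19829) = 47656/(45456*(1/6534) - 15260/19829) = 47656/(7576/1089 - 15260/19829) = 47656/(133606364/21593781) = 47656*(21593781/133606364) = 257268306834/33401591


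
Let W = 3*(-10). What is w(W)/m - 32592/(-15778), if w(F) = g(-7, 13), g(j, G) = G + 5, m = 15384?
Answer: 5972373/2889628 ≈ 2.0668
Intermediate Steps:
W = -30
g(j, G) = 5 + G
w(F) = 18 (w(F) = 5 + 13 = 18)
w(W)/m - 32592/(-15778) = 18/15384 - 32592/(-15778) = 18*(1/15384) - 32592*(-1/15778) = 3/2564 + 2328/1127 = 5972373/2889628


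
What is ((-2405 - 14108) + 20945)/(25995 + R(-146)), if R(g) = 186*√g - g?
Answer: 115856912/688402897 - 824352*I*√146/688402897 ≈ 0.1683 - 0.014469*I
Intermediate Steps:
R(g) = -g + 186*√g
((-2405 - 14108) + 20945)/(25995 + R(-146)) = ((-2405 - 14108) + 20945)/(25995 + (-1*(-146) + 186*√(-146))) = (-16513 + 20945)/(25995 + (146 + 186*(I*√146))) = 4432/(25995 + (146 + 186*I*√146)) = 4432/(26141 + 186*I*√146)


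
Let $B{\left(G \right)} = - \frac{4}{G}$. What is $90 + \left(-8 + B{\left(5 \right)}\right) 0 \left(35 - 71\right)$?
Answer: $90$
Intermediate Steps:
$90 + \left(-8 + B{\left(5 \right)}\right) 0 \left(35 - 71\right) = 90 + \left(-8 - \frac{4}{5}\right) 0 \left(35 - 71\right) = 90 + \left(-8 - \frac{4}{5}\right) 0 \left(-36\right) = 90 + \left(- \frac{44}{5}\right) 0 \left(-36\right) = 90 + 0 \left(-36\right) = 90 + 0 = 90$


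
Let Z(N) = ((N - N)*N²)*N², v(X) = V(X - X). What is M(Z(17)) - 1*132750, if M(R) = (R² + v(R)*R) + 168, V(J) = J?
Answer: -132582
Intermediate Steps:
v(X) = 0 (v(X) = X - X = 0)
Z(N) = 0 (Z(N) = (0*N²)*N² = 0*N² = 0)
M(R) = 168 + R² (M(R) = (R² + 0*R) + 168 = (R² + 0) + 168 = R² + 168 = 168 + R²)
M(Z(17)) - 1*132750 = (168 + 0²) - 1*132750 = (168 + 0) - 132750 = 168 - 132750 = -132582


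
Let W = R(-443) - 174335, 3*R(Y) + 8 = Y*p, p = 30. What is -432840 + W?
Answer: -1834823/3 ≈ -6.1161e+5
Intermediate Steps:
R(Y) = -8/3 + 10*Y (R(Y) = -8/3 + (Y*30)/3 = -8/3 + (30*Y)/3 = -8/3 + 10*Y)
W = -536303/3 (W = (-8/3 + 10*(-443)) - 174335 = (-8/3 - 4430) - 174335 = -13298/3 - 174335 = -536303/3 ≈ -1.7877e+5)
-432840 + W = -432840 - 536303/3 = -1834823/3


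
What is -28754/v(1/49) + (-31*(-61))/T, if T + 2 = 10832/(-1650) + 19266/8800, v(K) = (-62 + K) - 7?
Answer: 17101906261/142225330 ≈ 120.25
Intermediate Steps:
v(K) = -69 + K
T = -84157/13200 (T = -2 + (10832/(-1650) + 19266/8800) = -2 + (10832*(-1/1650) + 19266*(1/8800)) = -2 + (-5416/825 + 9633/4400) = -2 - 57757/13200 = -84157/13200 ≈ -6.3755)
-28754/v(1/49) + (-31*(-61))/T = -28754/(-69 + 1/49) + (-31*(-61))/(-84157/13200) = -28754/(-69 + 1/49) + 1891*(-13200/84157) = -28754/(-3380/49) - 24961200/84157 = -28754*(-49/3380) - 24961200/84157 = 704473/1690 - 24961200/84157 = 17101906261/142225330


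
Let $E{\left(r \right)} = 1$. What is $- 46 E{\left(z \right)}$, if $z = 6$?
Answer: $-46$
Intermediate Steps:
$- 46 E{\left(z \right)} = \left(-46\right) 1 = -46$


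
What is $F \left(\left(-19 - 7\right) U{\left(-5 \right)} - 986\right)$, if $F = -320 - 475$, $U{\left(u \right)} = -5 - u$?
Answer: $783870$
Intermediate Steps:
$F = -795$ ($F = -320 - 475 = -795$)
$F \left(\left(-19 - 7\right) U{\left(-5 \right)} - 986\right) = - 795 \left(\left(-19 - 7\right) \left(-5 - -5\right) - 986\right) = - 795 \left(- 26 \left(-5 + 5\right) - 986\right) = - 795 \left(\left(-26\right) 0 - 986\right) = - 795 \left(0 - 986\right) = \left(-795\right) \left(-986\right) = 783870$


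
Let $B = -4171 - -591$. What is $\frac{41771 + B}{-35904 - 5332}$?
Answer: $- \frac{38191}{41236} \approx -0.92616$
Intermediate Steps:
$B = -3580$ ($B = -4171 + 591 = -3580$)
$\frac{41771 + B}{-35904 - 5332} = \frac{41771 - 3580}{-35904 - 5332} = \frac{38191}{-41236} = 38191 \left(- \frac{1}{41236}\right) = - \frac{38191}{41236}$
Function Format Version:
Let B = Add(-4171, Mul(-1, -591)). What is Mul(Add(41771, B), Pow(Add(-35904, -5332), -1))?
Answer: Rational(-38191, 41236) ≈ -0.92616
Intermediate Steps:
B = -3580 (B = Add(-4171, 591) = -3580)
Mul(Add(41771, B), Pow(Add(-35904, -5332), -1)) = Mul(Add(41771, -3580), Pow(Add(-35904, -5332), -1)) = Mul(38191, Pow(-41236, -1)) = Mul(38191, Rational(-1, 41236)) = Rational(-38191, 41236)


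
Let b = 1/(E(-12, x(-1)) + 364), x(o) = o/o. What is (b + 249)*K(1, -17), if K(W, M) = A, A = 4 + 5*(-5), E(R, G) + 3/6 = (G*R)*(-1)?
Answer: -3927021/751 ≈ -5229.1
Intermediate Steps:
x(o) = 1
E(R, G) = -½ - G*R (E(R, G) = -½ + (G*R)*(-1) = -½ - G*R)
A = -21 (A = 4 - 25 = -21)
K(W, M) = -21
b = 2/751 (b = 1/((-½ - 1*1*(-12)) + 364) = 1/((-½ + 12) + 364) = 1/(23/2 + 364) = 1/(751/2) = 2/751 ≈ 0.0026631)
(b + 249)*K(1, -17) = (2/751 + 249)*(-21) = (187001/751)*(-21) = -3927021/751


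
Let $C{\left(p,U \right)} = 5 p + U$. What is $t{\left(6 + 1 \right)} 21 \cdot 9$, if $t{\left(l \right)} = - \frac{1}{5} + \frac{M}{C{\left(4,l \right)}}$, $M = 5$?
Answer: $- \frac{14}{5} \approx -2.8$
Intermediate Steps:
$C{\left(p,U \right)} = U + 5 p$
$t{\left(l \right)} = - \frac{1}{5} + \frac{5}{20 + l}$ ($t{\left(l \right)} = - \frac{1}{5} + \frac{5}{l + 5 \cdot 4} = \left(-1\right) \frac{1}{5} + \frac{5}{l + 20} = - \frac{1}{5} + \frac{5}{20 + l}$)
$t{\left(6 + 1 \right)} 21 \cdot 9 = \frac{5 - \left(6 + 1\right)}{5 \left(20 + \left(6 + 1\right)\right)} 21 \cdot 9 = \frac{5 - 7}{5 \left(20 + 7\right)} 21 \cdot 9 = \frac{5 - 7}{5 \cdot 27} \cdot 21 \cdot 9 = \frac{1}{5} \cdot \frac{1}{27} \left(-2\right) 21 \cdot 9 = \left(- \frac{2}{135}\right) 21 \cdot 9 = \left(- \frac{14}{45}\right) 9 = - \frac{14}{5}$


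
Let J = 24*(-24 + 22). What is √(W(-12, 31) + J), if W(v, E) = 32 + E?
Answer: √15 ≈ 3.8730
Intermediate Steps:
J = -48 (J = 24*(-2) = -48)
√(W(-12, 31) + J) = √((32 + 31) - 48) = √(63 - 48) = √15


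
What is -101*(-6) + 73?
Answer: 679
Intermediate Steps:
-101*(-6) + 73 = 606 + 73 = 679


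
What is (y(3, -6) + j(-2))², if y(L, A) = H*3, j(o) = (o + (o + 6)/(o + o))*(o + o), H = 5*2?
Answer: 1764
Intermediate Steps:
H = 10
j(o) = 2*o*(o + (6 + o)/(2*o)) (j(o) = (o + (6 + o)/((2*o)))*(2*o) = (o + (6 + o)*(1/(2*o)))*(2*o) = (o + (6 + o)/(2*o))*(2*o) = 2*o*(o + (6 + o)/(2*o)))
y(L, A) = 30 (y(L, A) = 10*3 = 30)
(y(3, -6) + j(-2))² = (30 + (6 - 2 + 2*(-2)²))² = (30 + (6 - 2 + 2*4))² = (30 + (6 - 2 + 8))² = (30 + 12)² = 42² = 1764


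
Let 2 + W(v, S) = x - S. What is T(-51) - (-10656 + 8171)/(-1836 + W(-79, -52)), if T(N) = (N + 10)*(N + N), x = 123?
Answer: 6952181/1663 ≈ 4180.5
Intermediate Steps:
W(v, S) = 121 - S (W(v, S) = -2 + (123 - S) = 121 - S)
T(N) = 2*N*(10 + N) (T(N) = (10 + N)*(2*N) = 2*N*(10 + N))
T(-51) - (-10656 + 8171)/(-1836 + W(-79, -52)) = 2*(-51)*(10 - 51) - (-10656 + 8171)/(-1836 + (121 - 1*(-52))) = 2*(-51)*(-41) - (-2485)/(-1836 + (121 + 52)) = 4182 - (-2485)/(-1836 + 173) = 4182 - (-2485)/(-1663) = 4182 - (-2485)*(-1)/1663 = 4182 - 1*2485/1663 = 4182 - 2485/1663 = 6952181/1663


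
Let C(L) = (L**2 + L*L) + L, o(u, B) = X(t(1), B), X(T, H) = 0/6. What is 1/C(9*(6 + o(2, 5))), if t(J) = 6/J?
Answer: 1/5886 ≈ 0.00016989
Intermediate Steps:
X(T, H) = 0 (X(T, H) = 0*(1/6) = 0)
o(u, B) = 0
C(L) = L + 2*L**2 (C(L) = (L**2 + L**2) + L = 2*L**2 + L = L + 2*L**2)
1/C(9*(6 + o(2, 5))) = 1/((9*(6 + 0))*(1 + 2*(9*(6 + 0)))) = 1/((9*6)*(1 + 2*(9*6))) = 1/(54*(1 + 2*54)) = 1/(54*(1 + 108)) = 1/(54*109) = 1/5886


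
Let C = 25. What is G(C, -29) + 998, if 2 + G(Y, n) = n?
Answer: 967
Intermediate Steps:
G(Y, n) = -2 + n
G(C, -29) + 998 = (-2 - 29) + 998 = -31 + 998 = 967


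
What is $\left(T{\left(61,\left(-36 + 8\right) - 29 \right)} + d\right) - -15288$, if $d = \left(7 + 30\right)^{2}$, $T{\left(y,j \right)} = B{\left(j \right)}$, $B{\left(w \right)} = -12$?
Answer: $16645$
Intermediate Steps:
$T{\left(y,j \right)} = -12$
$d = 1369$ ($d = 37^{2} = 1369$)
$\left(T{\left(61,\left(-36 + 8\right) - 29 \right)} + d\right) - -15288 = \left(-12 + 1369\right) - -15288 = 1357 + 15288 = 16645$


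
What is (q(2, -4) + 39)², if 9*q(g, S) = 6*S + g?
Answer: 108241/81 ≈ 1336.3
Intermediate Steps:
q(g, S) = g/9 + 2*S/3 (q(g, S) = (6*S + g)/9 = (g + 6*S)/9 = g/9 + 2*S/3)
(q(2, -4) + 39)² = (((⅑)*2 + (⅔)*(-4)) + 39)² = ((2/9 - 8/3) + 39)² = (-22/9 + 39)² = (329/9)² = 108241/81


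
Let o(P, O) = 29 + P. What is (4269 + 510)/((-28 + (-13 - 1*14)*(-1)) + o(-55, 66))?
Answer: -177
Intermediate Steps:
(4269 + 510)/((-28 + (-13 - 1*14)*(-1)) + o(-55, 66)) = (4269 + 510)/((-28 + (-13 - 1*14)*(-1)) + (29 - 55)) = 4779/((-28 + (-13 - 14)*(-1)) - 26) = 4779/((-28 - 27*(-1)) - 26) = 4779/((-28 + 27) - 26) = 4779/(-1 - 26) = 4779/(-27) = 4779*(-1/27) = -177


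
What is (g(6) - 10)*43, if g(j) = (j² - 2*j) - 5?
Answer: 387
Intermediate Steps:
g(j) = -5 + j² - 2*j
(g(6) - 10)*43 = ((-5 + 6² - 2*6) - 10)*43 = ((-5 + 36 - 12) - 10)*43 = (19 - 10)*43 = 9*43 = 387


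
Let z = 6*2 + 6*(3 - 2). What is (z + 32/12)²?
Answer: 3844/9 ≈ 427.11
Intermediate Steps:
z = 18 (z = 12 + 6*1 = 12 + 6 = 18)
(z + 32/12)² = (18 + 32/12)² = (18 + 32*(1/12))² = (18 + 8/3)² = (62/3)² = 3844/9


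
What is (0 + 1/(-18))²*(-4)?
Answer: -1/81 ≈ -0.012346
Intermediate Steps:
(0 + 1/(-18))²*(-4) = (0 - 1/18)²*(-4) = (-1/18)²*(-4) = (1/324)*(-4) = -1/81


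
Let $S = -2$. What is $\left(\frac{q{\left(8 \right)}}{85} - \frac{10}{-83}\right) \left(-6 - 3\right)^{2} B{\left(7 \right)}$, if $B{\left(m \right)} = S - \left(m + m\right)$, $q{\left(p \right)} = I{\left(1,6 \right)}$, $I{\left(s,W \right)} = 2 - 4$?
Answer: $- \frac{886464}{7055} \approx -125.65$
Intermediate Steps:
$I{\left(s,W \right)} = -2$ ($I{\left(s,W \right)} = 2 - 4 = -2$)
$q{\left(p \right)} = -2$
$B{\left(m \right)} = -2 - 2 m$ ($B{\left(m \right)} = -2 - \left(m + m\right) = -2 - 2 m$)
$\left(\frac{q{\left(8 \right)}}{85} - \frac{10}{-83}\right) \left(-6 - 3\right)^{2} B{\left(7 \right)} = \left(- \frac{2}{85} - \frac{10}{-83}\right) \left(-6 - 3\right)^{2} \left(-2 - 14\right) = \left(\left(-2\right) \frac{1}{85} - - \frac{10}{83}\right) \left(-9\right)^{2} \left(-2 - 14\right) = \left(- \frac{2}{85} + \frac{10}{83}\right) 81 \left(-16\right) = \frac{684}{7055} \cdot 81 \left(-16\right) = \frac{55404}{7055} \left(-16\right) = - \frac{886464}{7055}$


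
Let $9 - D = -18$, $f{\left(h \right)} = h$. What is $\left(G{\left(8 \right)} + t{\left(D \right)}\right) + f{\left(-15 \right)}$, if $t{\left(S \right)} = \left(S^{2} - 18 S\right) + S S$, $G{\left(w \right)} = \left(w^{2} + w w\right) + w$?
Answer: $1093$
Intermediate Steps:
$G{\left(w \right)} = w + 2 w^{2}$ ($G{\left(w \right)} = \left(w^{2} + w^{2}\right) + w = 2 w^{2} + w = w + 2 w^{2}$)
$D = 27$ ($D = 9 - -18 = 9 + 18 = 27$)
$t{\left(S \right)} = - 18 S + 2 S^{2}$ ($t{\left(S \right)} = \left(S^{2} - 18 S\right) + S^{2} = - 18 S + 2 S^{2}$)
$\left(G{\left(8 \right)} + t{\left(D \right)}\right) + f{\left(-15 \right)} = \left(8 \left(1 + 2 \cdot 8\right) + 2 \cdot 27 \left(-9 + 27\right)\right) - 15 = \left(8 \left(1 + 16\right) + 2 \cdot 27 \cdot 18\right) - 15 = \left(8 \cdot 17 + 972\right) - 15 = \left(136 + 972\right) - 15 = 1108 - 15 = 1093$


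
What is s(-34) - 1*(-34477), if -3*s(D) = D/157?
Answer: 16238701/471 ≈ 34477.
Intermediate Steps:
s(D) = -D/471 (s(D) = -D/(3*157) = -D/471)
s(-34) - 1*(-34477) = -1/471*(-34) - 1*(-34477) = 34/471 + 34477 = 16238701/471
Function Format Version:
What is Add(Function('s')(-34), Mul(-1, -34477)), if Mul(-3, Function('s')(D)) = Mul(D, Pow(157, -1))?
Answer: Rational(16238701, 471) ≈ 34477.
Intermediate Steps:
Function('s')(D) = Mul(Rational(-1, 471), D) (Function('s')(D) = Mul(Rational(-1, 3), Mul(D, Pow(157, -1))) = Mul(Rational(-1, 3), Mul(D, Rational(1, 157))) = Mul(Rational(-1, 3), Mul(Rational(1, 157), D)) = Mul(Rational(-1, 471), D))
Add(Function('s')(-34), Mul(-1, -34477)) = Add(Mul(Rational(-1, 471), -34), Mul(-1, -34477)) = Add(Rational(34, 471), 34477) = Rational(16238701, 471)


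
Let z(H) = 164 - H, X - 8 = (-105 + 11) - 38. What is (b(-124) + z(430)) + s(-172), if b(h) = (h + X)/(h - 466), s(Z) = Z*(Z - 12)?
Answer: 9257814/295 ≈ 31382.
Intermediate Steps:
s(Z) = Z*(-12 + Z)
X = -124 (X = 8 + ((-105 + 11) - 38) = 8 + (-94 - 38) = 8 - 132 = -124)
b(h) = (-124 + h)/(-466 + h) (b(h) = (h - 124)/(h - 466) = (-124 + h)/(-466 + h))
(b(-124) + z(430)) + s(-172) = ((-124 - 124)/(-466 - 124) + (164 - 1*430)) - 172*(-12 - 172) = (-248/(-590) + (164 - 430)) - 172*(-184) = (-1/590*(-248) - 266) + 31648 = (124/295 - 266) + 31648 = -78346/295 + 31648 = 9257814/295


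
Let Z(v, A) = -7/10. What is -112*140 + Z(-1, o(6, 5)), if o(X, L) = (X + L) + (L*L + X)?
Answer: -156807/10 ≈ -15681.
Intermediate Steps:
o(X, L) = L + L**2 + 2*X (o(X, L) = (L + X) + (L**2 + X) = (L + X) + (X + L**2) = L + L**2 + 2*X)
Z(v, A) = -7/10 (Z(v, A) = -7*1/10 = -7/10)
-112*140 + Z(-1, o(6, 5)) = -112*140 - 7/10 = -15680 - 7/10 = -156807/10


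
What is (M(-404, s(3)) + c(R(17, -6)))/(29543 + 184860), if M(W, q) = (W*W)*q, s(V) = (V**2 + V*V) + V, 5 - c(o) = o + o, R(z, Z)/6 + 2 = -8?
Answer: 3427661/214403 ≈ 15.987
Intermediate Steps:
R(z, Z) = -60 (R(z, Z) = -12 + 6*(-8) = -12 - 48 = -60)
c(o) = 5 - 2*o (c(o) = 5 - (o + o) = 5 - 2*o)
s(V) = V + 2*V**2 (s(V) = (V**2 + V**2) + V = 2*V**2 + V = V + 2*V**2)
M(W, q) = q*W**2 (M(W, q) = W**2*q = q*W**2)
(M(-404, s(3)) + c(R(17, -6)))/(29543 + 184860) = ((3*(1 + 2*3))*(-404)**2 + (5 - 2*(-60)))/(29543 + 184860) = ((3*(1 + 6))*163216 + (5 + 120))/214403 = ((3*7)*163216 + 125)*(1/214403) = (21*163216 + 125)*(1/214403) = (3427536 + 125)*(1/214403) = 3427661*(1/214403) = 3427661/214403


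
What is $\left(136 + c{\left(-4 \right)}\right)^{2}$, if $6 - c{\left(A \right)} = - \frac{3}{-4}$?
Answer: $\frac{319225}{16} \approx 19952.0$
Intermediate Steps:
$c{\left(A \right)} = \frac{21}{4}$ ($c{\left(A \right)} = 6 - - \frac{3}{-4} = 6 - \left(-3\right) \left(- \frac{1}{4}\right) = 6 - \frac{3}{4} = \frac{21}{4}$)
$\left(136 + c{\left(-4 \right)}\right)^{2} = \left(136 + \frac{21}{4}\right)^{2} = \left(\frac{565}{4}\right)^{2} = \frac{319225}{16}$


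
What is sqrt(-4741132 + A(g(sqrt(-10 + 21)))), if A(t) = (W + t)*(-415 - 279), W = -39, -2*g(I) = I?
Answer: sqrt(-4714066 + 347*sqrt(11)) ≈ 2170.9*I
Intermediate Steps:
g(I) = -I/2
A(t) = 27066 - 694*t (A(t) = (-39 + t)*(-415 - 279) = (-39 + t)*(-694) = 27066 - 694*t)
sqrt(-4741132 + A(g(sqrt(-10 + 21)))) = sqrt(-4741132 + (27066 - (-347)*sqrt(-10 + 21))) = sqrt(-4741132 + (27066 - (-347)*sqrt(11))) = sqrt(-4741132 + (27066 + 347*sqrt(11))) = sqrt(-4714066 + 347*sqrt(11))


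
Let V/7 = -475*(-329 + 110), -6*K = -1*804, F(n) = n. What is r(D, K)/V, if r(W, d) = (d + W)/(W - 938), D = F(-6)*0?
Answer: -1/5097225 ≈ -1.9619e-7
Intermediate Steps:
K = 134 (K = -(-1)*804/6 = -⅙*(-804) = 134)
D = 0 (D = -6*0 = 0)
r(W, d) = (W + d)/(-938 + W)
V = 728175 (V = 7*(-475*(-329 + 110)) = 7*(-475*(-219)) = 7*104025 = 728175)
r(D, K)/V = ((0 + 134)/(-938 + 0))/728175 = (134/(-938))*(1/728175) = -1/938*134*(1/728175) = -⅐*1/728175 = -1/5097225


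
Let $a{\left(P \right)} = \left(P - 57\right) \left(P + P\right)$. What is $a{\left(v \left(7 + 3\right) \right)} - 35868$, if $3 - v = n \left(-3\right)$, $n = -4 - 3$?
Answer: $49452$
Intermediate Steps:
$n = -7$ ($n = -4 - 3 = -7$)
$v = -18$ ($v = 3 - \left(-7\right) \left(-3\right) = 3 - 21 = -18$)
$a{\left(P \right)} = 2 P \left(-57 + P\right)$ ($a{\left(P \right)} = \left(-57 + P\right) 2 P = 2 P \left(-57 + P\right)$)
$a{\left(v \left(7 + 3\right) \right)} - 35868 = 2 \left(- 18 \left(7 + 3\right)\right) \left(-57 - 18 \left(7 + 3\right)\right) - 35868 = 2 \left(\left(-18\right) 10\right) \left(-57 - 180\right) - 35868 = 2 \left(-180\right) \left(-57 - 180\right) - 35868 = 2 \left(-180\right) \left(-237\right) - 35868 = 85320 - 35868 = 49452$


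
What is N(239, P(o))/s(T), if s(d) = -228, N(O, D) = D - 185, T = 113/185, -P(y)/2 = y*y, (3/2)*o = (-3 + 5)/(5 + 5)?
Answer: 41633/51300 ≈ 0.81156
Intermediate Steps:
o = 2/15 (o = 2*((-3 + 5)/(5 + 5))/3 = 2*(2/10)/3 = 2*(2*(⅒))/3 = (⅔)*(⅕) = 2/15 ≈ 0.13333)
P(y) = -2*y² (P(y) = -2*y*y = -2*y²)
T = 113/185 (T = 113*(1/185) = 113/185 ≈ 0.61081)
N(O, D) = -185 + D
N(239, P(o))/s(T) = (-185 - 2*(2/15)²)/(-228) = (-185 - 2*4/225)*(-1/228) = (-185 - 8/225)*(-1/228) = -41633/225*(-1/228) = 41633/51300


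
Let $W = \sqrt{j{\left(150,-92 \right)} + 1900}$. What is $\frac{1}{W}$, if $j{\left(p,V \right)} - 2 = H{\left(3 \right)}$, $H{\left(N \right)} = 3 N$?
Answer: $\frac{\sqrt{39}}{273} \approx 0.022875$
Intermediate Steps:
$j{\left(p,V \right)} = 11$ ($j{\left(p,V \right)} = 2 + 3 \cdot 3 = 2 + 9 = 11$)
$W = 7 \sqrt{39}$ ($W = \sqrt{11 + 1900} = \sqrt{1911} = 7 \sqrt{39} \approx 43.715$)
$\frac{1}{W} = \frac{1}{7 \sqrt{39}} = \frac{\sqrt{39}}{273}$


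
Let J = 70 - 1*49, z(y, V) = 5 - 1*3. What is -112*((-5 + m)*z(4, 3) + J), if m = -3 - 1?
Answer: -336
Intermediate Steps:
m = -4
z(y, V) = 2 (z(y, V) = 5 - 3 = 2)
J = 21 (J = 70 - 49 = 21)
-112*((-5 + m)*z(4, 3) + J) = -112*((-5 - 4)*2 + 21) = -112*(-9*2 + 21) = -112*(-18 + 21) = -112*3 = -336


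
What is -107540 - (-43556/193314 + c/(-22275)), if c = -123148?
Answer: -7016629301842/65243475 ≈ -1.0755e+5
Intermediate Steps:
-107540 - (-43556/193314 + c/(-22275)) = -107540 - (-43556/193314 - 123148/(-22275)) = -107540 - (-43556*1/193314 - 123148*(-1/22275)) = -107540 - (-21778/96657 + 123148/22275) = -107540 - 1*346000342/65243475 = -107540 - 346000342/65243475 = -7016629301842/65243475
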